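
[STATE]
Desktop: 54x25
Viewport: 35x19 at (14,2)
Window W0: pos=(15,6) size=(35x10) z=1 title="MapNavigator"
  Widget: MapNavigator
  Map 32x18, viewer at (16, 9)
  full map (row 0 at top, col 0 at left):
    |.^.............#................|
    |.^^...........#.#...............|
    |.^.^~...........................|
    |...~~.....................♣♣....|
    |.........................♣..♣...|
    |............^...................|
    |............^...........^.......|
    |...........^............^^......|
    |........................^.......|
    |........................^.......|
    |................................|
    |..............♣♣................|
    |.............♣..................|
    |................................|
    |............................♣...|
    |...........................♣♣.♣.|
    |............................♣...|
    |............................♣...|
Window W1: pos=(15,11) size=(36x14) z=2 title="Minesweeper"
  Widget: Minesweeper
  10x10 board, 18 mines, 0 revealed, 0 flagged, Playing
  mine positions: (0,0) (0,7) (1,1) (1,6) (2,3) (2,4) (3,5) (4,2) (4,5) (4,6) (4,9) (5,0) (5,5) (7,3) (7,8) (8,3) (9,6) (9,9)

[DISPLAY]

                                   
                                   
                                   
                                   
 ┏━━━━━━━━━━━━━━━━━━━━━━━━━━━━━━━━━
 ┃ MapNavigator                    
 ┠─────────────────────────────────
 ┃............^...........^....... 
 ┃...........^............^^...... 
 ┏━━━━━━━━━━━━━━━━━━━━━━━━━━━━━━━━━
 ┃ Minesweeper                     
 ┠─────────────────────────────────
 ┃■■■■■■■■■■                       
 ┃■■■■■■■■■■                       
 ┃■■■■■■■■■■                       
 ┃■■■■■■■■■■                       
 ┃■■■■■■■■■■                       
 ┃■■■■■■■■■■                       
 ┃■■■■■■■■■■                       


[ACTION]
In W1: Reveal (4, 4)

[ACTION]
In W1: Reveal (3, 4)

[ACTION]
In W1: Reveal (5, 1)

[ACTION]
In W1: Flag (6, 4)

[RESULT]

                                   
                                   
                                   
                                   
 ┏━━━━━━━━━━━━━━━━━━━━━━━━━━━━━━━━━
 ┃ MapNavigator                    
 ┠─────────────────────────────────
 ┃............^...........^....... 
 ┃...........^............^^...... 
 ┏━━━━━━━━━━━━━━━━━━━━━━━━━━━━━━━━━
 ┃ Minesweeper                     
 ┠─────────────────────────────────
 ┃■■■■■■■■■■                       
 ┃■■■■■■■■■■                       
 ┃■■■■■■■■■■                       
 ┃■■■■4■■■■■                       
 ┃■■■■3■■■■■                       
 ┃■2■■■■■■■■                       
 ┃■■■■⚑■■■■■                       


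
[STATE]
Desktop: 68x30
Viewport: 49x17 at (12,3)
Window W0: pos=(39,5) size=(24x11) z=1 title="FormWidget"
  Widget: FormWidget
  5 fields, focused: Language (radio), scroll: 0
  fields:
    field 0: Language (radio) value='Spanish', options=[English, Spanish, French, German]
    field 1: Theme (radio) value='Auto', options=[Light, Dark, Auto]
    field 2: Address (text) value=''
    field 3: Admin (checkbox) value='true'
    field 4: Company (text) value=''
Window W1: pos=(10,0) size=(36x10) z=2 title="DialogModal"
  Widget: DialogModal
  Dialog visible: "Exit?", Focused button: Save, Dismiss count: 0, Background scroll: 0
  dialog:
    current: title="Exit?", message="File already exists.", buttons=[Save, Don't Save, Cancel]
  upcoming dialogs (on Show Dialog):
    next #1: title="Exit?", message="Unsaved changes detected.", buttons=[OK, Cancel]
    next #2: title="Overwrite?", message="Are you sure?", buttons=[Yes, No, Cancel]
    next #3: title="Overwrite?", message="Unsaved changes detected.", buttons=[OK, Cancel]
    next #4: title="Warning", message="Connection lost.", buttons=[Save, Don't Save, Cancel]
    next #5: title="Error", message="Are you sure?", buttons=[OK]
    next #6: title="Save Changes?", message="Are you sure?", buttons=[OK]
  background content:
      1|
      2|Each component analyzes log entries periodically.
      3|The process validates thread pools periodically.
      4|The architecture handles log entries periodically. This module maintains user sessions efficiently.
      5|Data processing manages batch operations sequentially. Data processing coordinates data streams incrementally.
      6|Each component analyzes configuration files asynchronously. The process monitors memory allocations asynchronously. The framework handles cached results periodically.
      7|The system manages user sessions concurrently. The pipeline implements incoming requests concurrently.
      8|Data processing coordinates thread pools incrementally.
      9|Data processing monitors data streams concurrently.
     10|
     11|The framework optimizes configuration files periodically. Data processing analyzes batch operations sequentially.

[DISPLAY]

 ┌────────────────────────────┐  ┃               
a│           Exit?            │ie┃               
h│    File already exists.    │ls┃━━━━━━━━━━━━━━━
h│[Save]  Don't Save   Cancel │ri┃idget          
a└────────────────────────────┘er┃───────────────
ach component analyzes configurat┃uage:   ( ) Eng
━━━━━━━━━━━━━━━━━━━━━━━━━━━━━━━━━┛e:      ( ) Lig
                           ┃  Address:    [      
                           ┃  Admin:      [x]    
                           ┃  Company:    [      
                           ┃                     
                           ┃                     
                           ┗━━━━━━━━━━━━━━━━━━━━━
                                                 
                                                 
                                                 
                                                 


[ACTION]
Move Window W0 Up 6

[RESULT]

 ┌────────────────────────────┐  ┃uage:   ( ) Eng
a│           Exit?            │ie┃e:      ( ) Lig
h│    File already exists.    │ls┃ess:    [      
h│[Save]  Don't Save   Cancel │ri┃n:      [x]    
a└────────────────────────────┘er┃any:    [      
ach component analyzes configurat┃               
━━━━━━━━━━━━━━━━━━━━━━━━━━━━━━━━━┛               
                           ┗━━━━━━━━━━━━━━━━━━━━━
                                                 
                                                 
                                                 
                                                 
                                                 
                                                 
                                                 
                                                 
                                                 


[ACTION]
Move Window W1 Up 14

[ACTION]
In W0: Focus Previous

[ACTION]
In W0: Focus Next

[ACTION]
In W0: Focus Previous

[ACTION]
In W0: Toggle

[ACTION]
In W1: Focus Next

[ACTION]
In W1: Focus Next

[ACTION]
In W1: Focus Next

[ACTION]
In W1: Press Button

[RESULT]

                                 ┃uage:   ( ) Eng
ach component analyzes log entrie┃e:      ( ) Lig
he process validates thread pools┃ess:    [      
he architecture handles log entri┃n:      [x]    
ata processing manages batch oper┃any:    [      
ach component analyzes configurat┃               
━━━━━━━━━━━━━━━━━━━━━━━━━━━━━━━━━┛               
                           ┗━━━━━━━━━━━━━━━━━━━━━
                                                 
                                                 
                                                 
                                                 
                                                 
                                                 
                                                 
                                                 
                                                 


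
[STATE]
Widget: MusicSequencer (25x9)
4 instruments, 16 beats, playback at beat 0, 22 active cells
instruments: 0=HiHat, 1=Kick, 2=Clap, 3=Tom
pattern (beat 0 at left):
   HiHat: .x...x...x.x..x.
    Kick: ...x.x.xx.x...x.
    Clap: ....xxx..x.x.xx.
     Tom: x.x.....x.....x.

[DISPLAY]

      ▼123456789012345   
 HiHat·█···█···█·█··█·   
  Kick···█·█·██·█···█·   
  Clap····███··█·█·██·   
   Tom█·█·····█·····█·   
                         
                         
                         
                         


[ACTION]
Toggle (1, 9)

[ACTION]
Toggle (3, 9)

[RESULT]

      ▼123456789012345   
 HiHat·█···█···█·█··█·   
  Kick···█·█·████···█·   
  Clap····███··█·█·██·   
   Tom█·█·····██····█·   
                         
                         
                         
                         


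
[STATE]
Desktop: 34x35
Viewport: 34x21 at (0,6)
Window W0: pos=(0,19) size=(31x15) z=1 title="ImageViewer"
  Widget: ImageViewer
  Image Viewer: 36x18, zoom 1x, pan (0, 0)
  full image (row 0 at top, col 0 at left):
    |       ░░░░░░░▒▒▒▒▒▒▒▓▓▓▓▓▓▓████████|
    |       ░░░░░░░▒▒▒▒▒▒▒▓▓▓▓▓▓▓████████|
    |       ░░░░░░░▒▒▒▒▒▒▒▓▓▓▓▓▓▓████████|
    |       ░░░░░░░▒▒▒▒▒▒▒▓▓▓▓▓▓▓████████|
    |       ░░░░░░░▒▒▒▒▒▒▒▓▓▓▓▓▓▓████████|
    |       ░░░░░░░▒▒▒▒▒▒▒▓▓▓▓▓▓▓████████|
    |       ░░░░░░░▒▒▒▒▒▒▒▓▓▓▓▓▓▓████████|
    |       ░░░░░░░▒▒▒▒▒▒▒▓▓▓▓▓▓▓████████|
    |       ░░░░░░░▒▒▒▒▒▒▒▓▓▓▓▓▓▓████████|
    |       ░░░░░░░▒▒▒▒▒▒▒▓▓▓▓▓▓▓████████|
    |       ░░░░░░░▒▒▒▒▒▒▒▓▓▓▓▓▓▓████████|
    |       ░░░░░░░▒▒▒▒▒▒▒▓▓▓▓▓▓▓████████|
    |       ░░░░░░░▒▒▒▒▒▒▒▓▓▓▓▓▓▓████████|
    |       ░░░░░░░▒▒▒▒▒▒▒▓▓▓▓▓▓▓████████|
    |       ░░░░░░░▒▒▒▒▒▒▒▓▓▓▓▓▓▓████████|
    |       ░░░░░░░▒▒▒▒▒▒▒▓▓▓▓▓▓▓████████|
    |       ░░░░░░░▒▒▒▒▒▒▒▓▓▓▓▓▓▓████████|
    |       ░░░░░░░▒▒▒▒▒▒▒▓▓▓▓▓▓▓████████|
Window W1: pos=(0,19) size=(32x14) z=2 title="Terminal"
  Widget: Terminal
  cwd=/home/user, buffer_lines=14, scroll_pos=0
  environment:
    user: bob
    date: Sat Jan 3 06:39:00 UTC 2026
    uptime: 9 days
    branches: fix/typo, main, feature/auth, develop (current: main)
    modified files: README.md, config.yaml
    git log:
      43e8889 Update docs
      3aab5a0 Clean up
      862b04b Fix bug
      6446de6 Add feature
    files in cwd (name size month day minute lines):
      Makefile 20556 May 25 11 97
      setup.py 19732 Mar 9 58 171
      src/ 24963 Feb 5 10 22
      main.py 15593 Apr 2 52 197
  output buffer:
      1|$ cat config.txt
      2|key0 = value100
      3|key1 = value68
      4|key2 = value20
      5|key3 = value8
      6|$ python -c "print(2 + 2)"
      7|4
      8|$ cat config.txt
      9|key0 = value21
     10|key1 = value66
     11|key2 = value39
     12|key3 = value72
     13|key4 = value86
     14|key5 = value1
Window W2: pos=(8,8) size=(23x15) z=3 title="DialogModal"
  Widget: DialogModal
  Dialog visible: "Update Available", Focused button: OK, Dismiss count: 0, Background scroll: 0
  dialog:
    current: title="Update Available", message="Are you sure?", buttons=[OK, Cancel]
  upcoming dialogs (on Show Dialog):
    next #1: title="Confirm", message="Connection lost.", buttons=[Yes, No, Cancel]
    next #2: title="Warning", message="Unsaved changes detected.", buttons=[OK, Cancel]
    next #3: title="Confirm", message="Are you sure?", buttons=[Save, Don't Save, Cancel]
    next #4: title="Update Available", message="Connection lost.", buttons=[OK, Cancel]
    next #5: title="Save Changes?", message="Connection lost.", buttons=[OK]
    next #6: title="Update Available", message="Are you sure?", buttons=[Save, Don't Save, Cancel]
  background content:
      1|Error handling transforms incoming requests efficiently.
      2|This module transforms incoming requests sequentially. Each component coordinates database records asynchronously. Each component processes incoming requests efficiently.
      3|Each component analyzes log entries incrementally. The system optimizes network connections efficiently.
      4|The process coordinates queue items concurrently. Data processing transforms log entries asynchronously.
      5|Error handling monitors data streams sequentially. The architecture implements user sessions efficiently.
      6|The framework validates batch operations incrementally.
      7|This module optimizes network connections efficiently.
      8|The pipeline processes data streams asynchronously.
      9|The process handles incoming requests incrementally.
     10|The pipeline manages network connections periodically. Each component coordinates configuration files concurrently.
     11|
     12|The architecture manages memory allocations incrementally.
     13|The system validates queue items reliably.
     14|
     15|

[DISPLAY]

                                  
                                  
        ┏━━━━━━━━━━━━━━━━━━━━━┓   
        ┃ DialogModal         ┃   
        ┠─────────────────────┨   
        ┃Error handling transf┃   
        ┃This module transform┃   
        ┃Each component analyz┃   
        ┃Th┌───────────────┐at┃   
        ┃Er│Update Availabl│to┃   
        ┃Th│ Are you sure? │at┃   
        ┃Th│ [OK]  Cancel  │es┃   
        ┃Th└───────────────┘se┃   
┏━━━━━━━┃The process handles i┃┓  
┃ Termin┃The pipeline manages ┃┃  
┠───────┃                     ┃┨  
┃$ cat c┗━━━━━━━━━━━━━━━━━━━━━┛┃  
┃key0 = value100               ┃  
┃key1 = value68                ┃  
┃key2 = value20                ┃  
┃key3 = value8                 ┃  


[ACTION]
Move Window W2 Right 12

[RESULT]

                                  
                                  
           ┏━━━━━━━━━━━━━━━━━━━━━┓
           ┃ DialogModal         ┃
           ┠─────────────────────┨
           ┃Error handling transf┃
           ┃This module transform┃
           ┃Each component analyz┃
           ┃Th┌───────────────┐at┃
           ┃Er│Update Availabl│to┃
           ┃Th│ Are you sure? │at┃
           ┃Th│ [OK]  Cancel  │es┃
           ┃Th└───────────────┘se┃
┏━━━━━━━━━━┃The process handles i┃
┃ Terminal ┃The pipeline manages ┃
┠──────────┃                     ┃
┃$ cat conf┗━━━━━━━━━━━━━━━━━━━━━┛
┃key0 = value100               ┃  
┃key1 = value68                ┃  
┃key2 = value20                ┃  
┃key3 = value8                 ┃  


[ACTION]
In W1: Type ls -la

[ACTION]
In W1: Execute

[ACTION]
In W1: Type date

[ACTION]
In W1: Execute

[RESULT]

                                  
                                  
           ┏━━━━━━━━━━━━━━━━━━━━━┓
           ┃ DialogModal         ┃
           ┠─────────────────────┨
           ┃Error handling transf┃
           ┃This module transform┃
           ┃Each component analyz┃
           ┃Th┌───────────────┐at┃
           ┃Er│Update Availabl│to┃
           ┃Th│ Are you sure? │at┃
           ┃Th│ [OK]  Cancel  │es┃
           ┃Th└───────────────┘se┃
┏━━━━━━━━━━┃The process handles i┃
┃ Terminal ┃The pipeline manages ┃
┠──────────┃                     ┃
┃key4 = val┗━━━━━━━━━━━━━━━━━━━━━┛
┃key5 = value1                 ┃  
┃$ ls -la                      ┃  
┃-rw-r--r--  1 bob group    205┃  
┃-rw-r--r--  1 bob group    197┃  


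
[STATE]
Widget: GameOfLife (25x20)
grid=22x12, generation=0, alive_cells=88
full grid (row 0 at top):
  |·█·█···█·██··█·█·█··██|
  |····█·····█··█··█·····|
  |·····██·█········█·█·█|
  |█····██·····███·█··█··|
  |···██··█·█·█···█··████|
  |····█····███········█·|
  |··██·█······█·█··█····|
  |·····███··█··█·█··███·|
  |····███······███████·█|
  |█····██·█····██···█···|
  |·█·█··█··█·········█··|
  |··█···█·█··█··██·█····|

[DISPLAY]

Gen: 0                   
·█·█···█·██··█·█·█··██   
····█·····█··█··█·····   
·····██·█········█·█·█   
█····██·····███·█··█··   
···██··█·█·█···█··████   
····█····███········█·   
··██·█······█·█··█····   
·····███··█··█·█··███·   
····███······███████·█   
█····██·█····██···█···   
·█·█··█··█·········█··   
··█···█·█··█··██·█····   
                         
                         
                         
                         
                         
                         
                         


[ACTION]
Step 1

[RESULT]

Gen: 1                   
·········██···█·█·····   
····█████·█···█·███··█   
····█·██····█·█████·█·   
········█···██████···█   
···██·█·██·█·███··█··█   
··█··█··██·██·····█·██   
···█·█···█··███···█·█·   
···█···█····█·······█·   
····█·······█···█·····   
·············█··█···█·   
·██···█·██···█·█··█···   
··█····█··············   
                         
                         
                         
                         
                         
                         
                         


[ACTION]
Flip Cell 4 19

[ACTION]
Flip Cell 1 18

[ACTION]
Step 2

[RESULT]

Gen: 3                   
·····████·██·····█····   
····█·█·····█·····██··   
····█··█····█······███   
········██·█······█··█   
··█·····█··██····███·█   
··█····█···█·····██··█   
··██████··█·█·····███·   
··██······████········   
···············██·····   
············█··██·····   
·██····██·····█·█·····   
·██····██·············   
                         
                         
                         
                         
                         
                         
                         


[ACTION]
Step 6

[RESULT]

Gen: 9                   
··················██··   
··················█···   
······················   
······················   
·███········███·······   
·█·█······█·███·······   
·███····██·████·······   
·········██···········   
···············██·····   
···············██·····   
·██····██······██·····   
·██····██·············   
                         
                         
                         
                         
                         
                         
                         


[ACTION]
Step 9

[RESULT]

Gen: 18                  
··················██··   
··█···············██··   
··█···················   
·█·█···········██·····   
·····█········███·····   
···█·█········████····   
···█·█······█·█·███···   
···········█·█···█····   
··········███···█·····   
···········██··█······   
···█·····█·█··········   
·██·······██··········   
                         
                         
                         
                         
                         
                         
                         


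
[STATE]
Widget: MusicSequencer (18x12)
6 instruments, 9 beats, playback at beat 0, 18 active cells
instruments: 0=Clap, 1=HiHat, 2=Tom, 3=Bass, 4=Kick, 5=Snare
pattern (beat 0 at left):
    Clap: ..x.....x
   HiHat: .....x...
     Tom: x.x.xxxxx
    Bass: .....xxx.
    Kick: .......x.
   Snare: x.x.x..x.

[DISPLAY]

      ▼12345678   
  Clap··█·····█   
 HiHat·····█···   
   Tom█·█·█████   
  Bass·····███·   
  Kick·······█·   
 Snare█·█·█··█·   
                  
                  
                  
                  
                  


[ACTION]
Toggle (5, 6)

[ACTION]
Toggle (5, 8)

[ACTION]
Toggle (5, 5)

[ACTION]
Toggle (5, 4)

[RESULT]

      ▼12345678   
  Clap··█·····█   
 HiHat·····█···   
   Tom█·█·█████   
  Bass·····███·   
  Kick·······█·   
 Snare█·█··████   
                  
                  
                  
                  
                  


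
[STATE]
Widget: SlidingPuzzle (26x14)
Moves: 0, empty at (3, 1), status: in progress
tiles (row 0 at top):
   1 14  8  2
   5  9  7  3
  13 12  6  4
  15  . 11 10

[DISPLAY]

┌────┬────┬────┬────┐     
│  1 │ 14 │  8 │  2 │     
├────┼────┼────┼────┤     
│  5 │  9 │  7 │  3 │     
├────┼────┼────┼────┤     
│ 13 │ 12 │  6 │  4 │     
├────┼────┼────┼────┤     
│ 15 │    │ 11 │ 10 │     
└────┴────┴────┴────┘     
Moves: 0                  
                          
                          
                          
                          


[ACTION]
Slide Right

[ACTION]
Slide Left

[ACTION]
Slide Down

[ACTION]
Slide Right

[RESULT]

┌────┬────┬────┬────┐     
│  1 │ 14 │  8 │  2 │     
├────┼────┼────┼────┤     
│  5 │  9 │  7 │  3 │     
├────┼────┼────┼────┤     
│    │ 13 │  6 │  4 │     
├────┼────┼────┼────┤     
│ 15 │ 12 │ 11 │ 10 │     
└────┴────┴────┴────┘     
Moves: 4                  
                          
                          
                          
                          


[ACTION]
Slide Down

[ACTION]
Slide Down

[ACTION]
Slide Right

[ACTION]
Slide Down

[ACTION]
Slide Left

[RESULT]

┌────┬────┬────┬────┐     
│ 14 │    │  8 │  2 │     
├────┼────┼────┼────┤     
│  1 │  9 │  7 │  3 │     
├────┼────┼────┼────┤     
│  5 │ 13 │  6 │  4 │     
├────┼────┼────┼────┤     
│ 15 │ 12 │ 11 │ 10 │     
└────┴────┴────┴────┘     
Moves: 7                  
                          
                          
                          
                          


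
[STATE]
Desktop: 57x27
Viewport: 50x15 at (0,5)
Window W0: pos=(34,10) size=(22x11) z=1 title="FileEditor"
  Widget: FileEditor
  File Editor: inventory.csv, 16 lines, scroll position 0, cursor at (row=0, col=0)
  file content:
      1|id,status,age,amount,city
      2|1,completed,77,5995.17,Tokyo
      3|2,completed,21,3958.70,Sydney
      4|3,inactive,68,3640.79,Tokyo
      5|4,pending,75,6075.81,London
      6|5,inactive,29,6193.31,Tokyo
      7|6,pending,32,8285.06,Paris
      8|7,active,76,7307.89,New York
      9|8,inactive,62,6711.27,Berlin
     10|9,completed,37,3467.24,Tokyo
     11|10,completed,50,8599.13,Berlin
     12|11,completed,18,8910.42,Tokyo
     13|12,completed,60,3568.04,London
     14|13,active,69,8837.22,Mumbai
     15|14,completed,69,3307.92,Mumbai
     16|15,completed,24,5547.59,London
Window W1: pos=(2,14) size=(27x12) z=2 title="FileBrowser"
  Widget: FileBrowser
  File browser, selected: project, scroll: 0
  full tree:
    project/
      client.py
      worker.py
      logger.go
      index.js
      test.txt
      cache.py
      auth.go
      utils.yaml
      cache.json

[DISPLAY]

                                                  
                                                  
                                                  
                                                  
                                                  
                                  ┏━━━━━━━━━━━━━━━
                                  ┃ FileEditor    
                                  ┠───────────────
                                  ┃█d,status,age,a
  ┏━━━━━━━━━━━━━━━━━━━━━━━━━┓     ┃1,completed,77,
  ┃ FileBrowser             ┃     ┃2,completed,21,
  ┠─────────────────────────┨     ┃3,inactive,68,3
  ┃> [-] project/           ┃     ┃4,pending,75,60
  ┃    client.py            ┃     ┃5,inactive,29,6
  ┃    worker.py            ┃     ┃6,pending,32,82


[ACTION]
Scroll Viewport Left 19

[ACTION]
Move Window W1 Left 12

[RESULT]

                                                  
                                                  
                                                  
                                                  
                                                  
                                  ┏━━━━━━━━━━━━━━━
                                  ┃ FileEditor    
                                  ┠───────────────
                                  ┃█d,status,age,a
┏━━━━━━━━━━━━━━━━━━━━━━━━━┓       ┃1,completed,77,
┃ FileBrowser             ┃       ┃2,completed,21,
┠─────────────────────────┨       ┃3,inactive,68,3
┃> [-] project/           ┃       ┃4,pending,75,60
┃    client.py            ┃       ┃5,inactive,29,6
┃    worker.py            ┃       ┃6,pending,32,82


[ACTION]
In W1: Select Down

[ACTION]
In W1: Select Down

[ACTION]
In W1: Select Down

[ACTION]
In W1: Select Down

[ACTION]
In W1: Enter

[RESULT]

                                                  
                                                  
                                                  
                                                  
                                                  
                                  ┏━━━━━━━━━━━━━━━
                                  ┃ FileEditor    
                                  ┠───────────────
                                  ┃█d,status,age,a
┏━━━━━━━━━━━━━━━━━━━━━━━━━┓       ┃1,completed,77,
┃ FileBrowser             ┃       ┃2,completed,21,
┠─────────────────────────┨       ┃3,inactive,68,3
┃  [-] project/           ┃       ┃4,pending,75,60
┃    client.py            ┃       ┃5,inactive,29,6
┃    worker.py            ┃       ┃6,pending,32,82


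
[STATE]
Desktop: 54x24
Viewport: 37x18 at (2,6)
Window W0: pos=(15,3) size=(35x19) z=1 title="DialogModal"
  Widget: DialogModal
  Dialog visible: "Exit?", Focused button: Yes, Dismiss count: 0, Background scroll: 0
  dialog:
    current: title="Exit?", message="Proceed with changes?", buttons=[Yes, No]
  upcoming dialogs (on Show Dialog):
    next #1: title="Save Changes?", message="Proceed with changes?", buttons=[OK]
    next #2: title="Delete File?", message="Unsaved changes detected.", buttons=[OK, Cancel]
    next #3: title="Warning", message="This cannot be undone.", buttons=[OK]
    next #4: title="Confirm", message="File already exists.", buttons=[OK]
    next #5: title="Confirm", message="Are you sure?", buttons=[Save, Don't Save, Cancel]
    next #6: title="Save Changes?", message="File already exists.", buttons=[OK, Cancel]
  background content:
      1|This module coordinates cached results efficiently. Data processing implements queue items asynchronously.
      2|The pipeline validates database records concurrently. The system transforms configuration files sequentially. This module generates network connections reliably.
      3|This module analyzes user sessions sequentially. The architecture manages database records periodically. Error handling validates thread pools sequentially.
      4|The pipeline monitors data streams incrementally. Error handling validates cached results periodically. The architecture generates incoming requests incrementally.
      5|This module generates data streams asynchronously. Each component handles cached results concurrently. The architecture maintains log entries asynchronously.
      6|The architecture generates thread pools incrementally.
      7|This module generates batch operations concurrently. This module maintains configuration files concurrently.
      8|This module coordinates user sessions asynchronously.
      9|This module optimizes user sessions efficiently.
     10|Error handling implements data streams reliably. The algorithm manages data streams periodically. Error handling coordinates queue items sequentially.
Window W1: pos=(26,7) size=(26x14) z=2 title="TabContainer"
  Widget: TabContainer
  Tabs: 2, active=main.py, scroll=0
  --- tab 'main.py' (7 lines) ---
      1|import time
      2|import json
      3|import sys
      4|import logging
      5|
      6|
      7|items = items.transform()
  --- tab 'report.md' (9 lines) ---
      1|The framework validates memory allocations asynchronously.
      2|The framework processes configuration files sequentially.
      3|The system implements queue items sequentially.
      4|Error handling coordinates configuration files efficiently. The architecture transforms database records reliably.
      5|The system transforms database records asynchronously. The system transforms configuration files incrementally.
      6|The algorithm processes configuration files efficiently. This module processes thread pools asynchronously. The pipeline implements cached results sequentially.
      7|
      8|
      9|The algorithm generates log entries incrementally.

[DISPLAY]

             ┃This module coordinates
             ┃The pipeli┏━━━━━━━━━━━━
             ┃This modul┃ TabContaine
             ┃The pipeli┠────────────
             ┃This modul┃[main.py]│ r
             ┃The ┌─────┃────────────
             ┃This│     ┃import time 
             ┃This│ Proc┃import json 
             ┃This│     ┃import sys  
             ┃Erro└─────┃import loggi
             ┃          ┃            
             ┃          ┃            
             ┃          ┃items = item
             ┃          ┃            
             ┃          ┗━━━━━━━━━━━━
             ┗━━━━━━━━━━━━━━━━━━━━━━━
                                     
                                     


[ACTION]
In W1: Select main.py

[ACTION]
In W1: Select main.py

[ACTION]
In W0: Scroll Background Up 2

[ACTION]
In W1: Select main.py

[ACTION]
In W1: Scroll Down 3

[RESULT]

             ┃This module coordinates
             ┃The pipeli┏━━━━━━━━━━━━
             ┃This modul┃ TabContaine
             ┃The pipeli┠────────────
             ┃This modul┃[main.py]│ r
             ┃The ┌─────┃────────────
             ┃This│     ┃import loggi
             ┃This│ Proc┃            
             ┃This│     ┃            
             ┃Erro└─────┃items = item
             ┃          ┃            
             ┃          ┃            
             ┃          ┃            
             ┃          ┃            
             ┃          ┗━━━━━━━━━━━━
             ┗━━━━━━━━━━━━━━━━━━━━━━━
                                     
                                     


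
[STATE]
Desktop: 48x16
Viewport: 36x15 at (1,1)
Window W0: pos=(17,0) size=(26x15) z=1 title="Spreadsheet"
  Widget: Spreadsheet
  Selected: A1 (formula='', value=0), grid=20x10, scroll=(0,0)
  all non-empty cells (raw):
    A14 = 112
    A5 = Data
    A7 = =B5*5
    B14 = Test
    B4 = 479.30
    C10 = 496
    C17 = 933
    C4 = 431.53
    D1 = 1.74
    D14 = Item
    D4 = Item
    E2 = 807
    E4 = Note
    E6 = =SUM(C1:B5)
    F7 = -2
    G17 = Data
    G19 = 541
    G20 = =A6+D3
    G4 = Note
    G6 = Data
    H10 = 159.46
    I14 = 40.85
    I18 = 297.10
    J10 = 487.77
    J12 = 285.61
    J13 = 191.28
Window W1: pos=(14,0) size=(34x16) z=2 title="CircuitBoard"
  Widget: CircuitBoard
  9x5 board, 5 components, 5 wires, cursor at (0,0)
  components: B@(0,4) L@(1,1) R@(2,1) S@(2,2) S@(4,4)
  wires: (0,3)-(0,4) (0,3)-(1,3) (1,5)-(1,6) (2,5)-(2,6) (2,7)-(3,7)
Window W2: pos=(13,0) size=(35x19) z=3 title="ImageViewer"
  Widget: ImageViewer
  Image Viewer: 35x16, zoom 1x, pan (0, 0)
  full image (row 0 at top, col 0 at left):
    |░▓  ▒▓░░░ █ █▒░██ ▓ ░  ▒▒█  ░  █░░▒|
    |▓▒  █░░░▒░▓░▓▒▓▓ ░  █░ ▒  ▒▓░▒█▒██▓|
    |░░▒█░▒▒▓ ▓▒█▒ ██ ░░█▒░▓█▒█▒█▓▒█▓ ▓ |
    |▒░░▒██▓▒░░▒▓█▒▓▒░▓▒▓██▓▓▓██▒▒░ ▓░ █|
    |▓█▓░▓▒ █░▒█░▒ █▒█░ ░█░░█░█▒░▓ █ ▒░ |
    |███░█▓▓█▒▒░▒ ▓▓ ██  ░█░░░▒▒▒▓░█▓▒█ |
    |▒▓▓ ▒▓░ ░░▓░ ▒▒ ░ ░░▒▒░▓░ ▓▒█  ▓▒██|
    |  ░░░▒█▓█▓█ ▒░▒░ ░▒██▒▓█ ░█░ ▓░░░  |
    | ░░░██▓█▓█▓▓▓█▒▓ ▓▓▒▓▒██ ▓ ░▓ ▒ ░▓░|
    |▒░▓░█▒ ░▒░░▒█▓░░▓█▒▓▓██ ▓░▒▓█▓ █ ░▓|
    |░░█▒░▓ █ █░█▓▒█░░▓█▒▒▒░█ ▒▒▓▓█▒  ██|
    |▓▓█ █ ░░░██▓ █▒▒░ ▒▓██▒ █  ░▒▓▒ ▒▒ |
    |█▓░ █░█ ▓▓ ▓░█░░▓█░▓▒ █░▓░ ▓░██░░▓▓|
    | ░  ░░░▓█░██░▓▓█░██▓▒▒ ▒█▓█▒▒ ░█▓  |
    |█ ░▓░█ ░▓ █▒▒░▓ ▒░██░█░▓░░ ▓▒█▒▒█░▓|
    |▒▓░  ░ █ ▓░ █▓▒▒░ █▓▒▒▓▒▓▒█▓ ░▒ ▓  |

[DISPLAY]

            ┃ ImageViewer           
            ┠───────────────────────
            ┃░▓  ▒▓░░░ █ █▒░██ ▓ ░  
            ┃▓▒  █░░░▒░▓░▓▒▓▓ ░  █░ 
            ┃░░▒█░▒▒▓ ▓▒█▒ ██ ░░█▒░▓
            ┃▒░░▒██▓▒░░▒▓█▒▓▒░▓▒▓██▓
            ┃▓█▓░▓▒ █░▒█░▒ █▒█░ ░█░░
            ┃███░█▓▓█▒▒░▒ ▓▓ ██  ░█░
            ┃▒▓▓ ▒▓░ ░░▓░ ▒▒ ░ ░░▒▒░
            ┃  ░░░▒█▓█▓█ ▒░▒░ ░▒██▒▓
            ┃ ░░░██▓█▓█▓▓▓█▒▓ ▓▓▒▓▒█
            ┃▒░▓░█▒ ░▒░░▒█▓░░▓█▒▓▓██
            ┃░░█▒░▓ █ █░█▓▒█░░▓█▒▒▒░
            ┃▓▓█ █ ░░░██▓ █▒▒░ ▒▓██▒
            ┃█▓░ █░█ ▓▓ ▓░█░░▓█░▓▒ █


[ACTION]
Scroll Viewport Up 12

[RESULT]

            ┏━━━━━━━━━━━━━━━━━━━━━━━
            ┃ ImageViewer           
            ┠───────────────────────
            ┃░▓  ▒▓░░░ █ █▒░██ ▓ ░  
            ┃▓▒  █░░░▒░▓░▓▒▓▓ ░  █░ 
            ┃░░▒█░▒▒▓ ▓▒█▒ ██ ░░█▒░▓
            ┃▒░░▒██▓▒░░▒▓█▒▓▒░▓▒▓██▓
            ┃▓█▓░▓▒ █░▒█░▒ █▒█░ ░█░░
            ┃███░█▓▓█▒▒░▒ ▓▓ ██  ░█░
            ┃▒▓▓ ▒▓░ ░░▓░ ▒▒ ░ ░░▒▒░
            ┃  ░░░▒█▓█▓█ ▒░▒░ ░▒██▒▓
            ┃ ░░░██▓█▓█▓▓▓█▒▓ ▓▓▒▓▒█
            ┃▒░▓░█▒ ░▒░░▒█▓░░▓█▒▓▓██
            ┃░░█▒░▓ █ █░█▓▒█░░▓█▒▒▒░
            ┃▓▓█ █ ░░░██▓ █▒▒░ ▒▓██▒


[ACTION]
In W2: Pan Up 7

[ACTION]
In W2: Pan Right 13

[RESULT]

            ┏━━━━━━━━━━━━━━━━━━━━━━━
            ┃ ImageViewer           
            ┠───────────────────────
            ┃▒░██ ▓ ░  ▒▒█  ░  █░░▒ 
            ┃▒▓▓ ░  █░ ▒  ▒▓░▒█▒██▓ 
            ┃ ██ ░░█▒░▓█▒█▒█▓▒█▓ ▓  
            ┃▒▓▒░▓▒▓██▓▓▓██▒▒░ ▓░ █ 
            ┃ █▒█░ ░█░░█░█▒░▓ █ ▒░  
            ┃▓▓ ██  ░█░░░▒▒▒▓░█▓▒█  
            ┃▒▒ ░ ░░▒▒░▓░ ▓▒█  ▓▒██ 
            ┃░▒░ ░▒██▒▓█ ░█░ ▓░░░   
            ┃█▒▓ ▓▓▒▓▒██ ▓ ░▓ ▒ ░▓░ 
            ┃▓░░▓█▒▓▓██ ▓░▒▓█▓ █ ░▓ 
            ┃▒█░░▓█▒▒▒░█ ▒▒▓▓█▒  ██ 
            ┃█▒▒░ ▒▓██▒ █  ░▒▓▒ ▒▒  


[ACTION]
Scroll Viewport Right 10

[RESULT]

  ┏━━━━━━━━━━━━━━━━━━━━━━━━━━━━━━━━━
  ┃ ImageViewer                     
  ┠─────────────────────────────────
  ┃▒░██ ▓ ░  ▒▒█  ░  █░░▒           
  ┃▒▓▓ ░  █░ ▒  ▒▓░▒█▒██▓           
  ┃ ██ ░░█▒░▓█▒█▒█▓▒█▓ ▓            
  ┃▒▓▒░▓▒▓██▓▓▓██▒▒░ ▓░ █           
  ┃ █▒█░ ░█░░█░█▒░▓ █ ▒░            
  ┃▓▓ ██  ░█░░░▒▒▒▓░█▓▒█            
  ┃▒▒ ░ ░░▒▒░▓░ ▓▒█  ▓▒██           
  ┃░▒░ ░▒██▒▓█ ░█░ ▓░░░             
  ┃█▒▓ ▓▓▒▓▒██ ▓ ░▓ ▒ ░▓░           
  ┃▓░░▓█▒▓▓██ ▓░▒▓█▓ █ ░▓           
  ┃▒█░░▓█▒▒▒░█ ▒▒▓▓█▒  ██           
  ┃█▒▒░ ▒▓██▒ █  ░▒▓▒ ▒▒            
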